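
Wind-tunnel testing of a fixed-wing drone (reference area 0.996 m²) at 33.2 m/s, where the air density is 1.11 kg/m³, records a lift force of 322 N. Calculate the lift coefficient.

CL = 0.528

From L = ½ρv²S·CL, rearranging gives CL = 2L/(ρv²S).
CL = 2 × 322 / (1.11 × 33.2² × 0.996) = 0.528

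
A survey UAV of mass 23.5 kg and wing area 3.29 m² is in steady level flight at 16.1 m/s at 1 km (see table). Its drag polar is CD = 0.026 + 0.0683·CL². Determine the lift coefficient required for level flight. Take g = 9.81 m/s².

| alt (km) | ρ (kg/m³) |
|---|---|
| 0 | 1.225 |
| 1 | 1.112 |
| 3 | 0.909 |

At 1 km, from the table: ρ = 1.112 kg/m³.
In steady level flight, lift balances weight: W = mg = 23.5 × 9.81 = 230.54 N.
Dynamic pressure q = 0.5 × 1.112 × 16.1² = 144.1 Pa.
Required CL = L/(qS) = 230.54/(144.1·3.29) = 0.4862.

CL = 0.486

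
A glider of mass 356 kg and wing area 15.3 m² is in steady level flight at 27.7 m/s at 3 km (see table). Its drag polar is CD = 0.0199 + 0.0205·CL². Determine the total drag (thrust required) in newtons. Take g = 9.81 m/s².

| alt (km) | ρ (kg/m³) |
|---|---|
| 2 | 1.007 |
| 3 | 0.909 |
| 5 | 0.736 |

At 3 km, from the table: ρ = 0.909 kg/m³.
Level flight ⇒ L = W = m·g = 356 × 9.81 = 3492.4 N.
q = ½ρv² = ½ × 0.909 × 27.7² = 348.7 Pa.
CL = 2W/(ρv²S) = 2×3492.4/(0.909×27.7²×15.3) = 0.6545.
CD = 0.0199 + 0.0205 × 0.6545² = 0.02868.
D = q·S·CD = 348.7 × 15.3 × 0.02868 = 153 N

D = 153 N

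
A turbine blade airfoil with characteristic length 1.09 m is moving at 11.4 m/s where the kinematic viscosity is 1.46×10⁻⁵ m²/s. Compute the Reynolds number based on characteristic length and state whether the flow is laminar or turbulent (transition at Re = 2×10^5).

Re = v·c/ν = 11.4 × 1.09 / (1.46×10⁻⁵) = 8.51×10^5
Since 8.51×10^5 > 2×10^5, the flow is turbulent.

Re = 8.51×10^5 (turbulent)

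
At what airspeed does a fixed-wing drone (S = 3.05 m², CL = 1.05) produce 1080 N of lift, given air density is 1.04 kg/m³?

v = 25.5 m/s

L = ½ρv²S·CL ⇒ v = √(2L/(ρ·S·CL))
v = √(2 × 1080 / (1.04 × 3.05 × 1.05)) = √648.5 = 25.5 m/s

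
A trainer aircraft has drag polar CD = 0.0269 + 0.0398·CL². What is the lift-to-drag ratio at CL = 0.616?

CD = 0.0269 + 0.0398 × 0.616² = 0.042
L/D = CL/CD = 0.616 / 0.042 = 14.7

L/D = 14.7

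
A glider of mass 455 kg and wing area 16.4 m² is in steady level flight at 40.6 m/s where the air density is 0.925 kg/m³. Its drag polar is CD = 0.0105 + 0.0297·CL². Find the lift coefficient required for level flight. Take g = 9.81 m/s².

Level flight ⇒ L = W = m·g = 455 × 9.81 = 4463.6 N.
Dynamic pressure q = 0.5 × 0.925 × 40.6² = 762.4 Pa.
CL = W/(q·S) = 4463.6 / (762.4 × 16.4) = 0.357.

CL = 0.357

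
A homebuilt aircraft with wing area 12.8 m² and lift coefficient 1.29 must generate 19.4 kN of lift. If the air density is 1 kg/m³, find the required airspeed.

v = 48.5 m/s

L = ½ρv²S·CL ⇒ v = √(2L/(ρ·S·CL))
v = √(2 × 19400 / (1 × 12.8 × 1.29)) = √2350 = 48.5 m/s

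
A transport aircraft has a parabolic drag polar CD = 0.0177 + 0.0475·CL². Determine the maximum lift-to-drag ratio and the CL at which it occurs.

(L/D)max = 17.2, at CL = 0.61

For CD = CD0 + K·CL², (L/D)max occurs at CL* = √(CD0/K) and equals 1/(2√(K·CD0)).
(L/D)max = 1/(2√(0.0475 × 0.0177)) = 1/(2 × 0.029) = 17.2
CL* = √(0.0177/0.0475) = 0.61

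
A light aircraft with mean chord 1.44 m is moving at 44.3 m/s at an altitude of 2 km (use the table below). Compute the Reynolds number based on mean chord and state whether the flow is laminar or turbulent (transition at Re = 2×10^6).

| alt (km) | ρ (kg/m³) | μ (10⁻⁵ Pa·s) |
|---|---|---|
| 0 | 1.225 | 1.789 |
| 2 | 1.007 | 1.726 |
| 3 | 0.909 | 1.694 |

At 2 km, from the table: ρ = 1.007 kg/m³, μ = 1.726×10⁻⁵ Pa·s.
Re = ρ·v·c/μ = 1.007 × 44.3 × 1.44 / (1.726×10⁻⁵) = 3.72×10^6
Since 3.72×10^6 > 2×10^6, the flow is turbulent.

Re = 3.72×10^6 (turbulent)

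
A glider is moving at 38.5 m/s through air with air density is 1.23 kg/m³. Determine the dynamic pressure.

q = 912 Pa

q = ½ρv² = ½ × 1.23 × 38.5² = 912 Pa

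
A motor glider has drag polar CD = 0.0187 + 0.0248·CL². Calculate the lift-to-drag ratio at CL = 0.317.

CD = 0.0187 + 0.0248 × 0.317² = 0.02119
L/D = CL/CD = 0.317 / 0.02119 = 15

L/D = 15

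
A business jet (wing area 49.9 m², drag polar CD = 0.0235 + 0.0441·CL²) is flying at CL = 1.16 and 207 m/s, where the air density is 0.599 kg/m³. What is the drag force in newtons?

CD = 0.0235 + 0.0441 × 1.16² = 0.08284
D = ½ρv²S·CD = ½ × 0.599 × 207² × 49.9 × 0.08284 = 53000 N

D = 53000 N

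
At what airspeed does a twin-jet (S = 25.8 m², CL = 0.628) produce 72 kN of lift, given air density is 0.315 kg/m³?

L = ½ρv²S·CL ⇒ v = √(2L/(ρ·S·CL))
v = √(2 × 72000 / (0.315 × 25.8 × 0.628)) = √28210 = 168 m/s

v = 168 m/s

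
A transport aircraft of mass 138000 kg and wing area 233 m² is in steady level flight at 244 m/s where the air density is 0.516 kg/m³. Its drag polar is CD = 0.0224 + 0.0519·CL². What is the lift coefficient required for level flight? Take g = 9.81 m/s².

Weight W = mg = 138000 × 9.81 = 1.3538×10^6 N; in level flight L = W.
Dynamic pressure q = 0.5 × 0.516 × 244² = 15360 Pa.
CL = W/(q·S) = 1.3538×10^6 / (15360 × 233) = 0.3783.

CL = 0.378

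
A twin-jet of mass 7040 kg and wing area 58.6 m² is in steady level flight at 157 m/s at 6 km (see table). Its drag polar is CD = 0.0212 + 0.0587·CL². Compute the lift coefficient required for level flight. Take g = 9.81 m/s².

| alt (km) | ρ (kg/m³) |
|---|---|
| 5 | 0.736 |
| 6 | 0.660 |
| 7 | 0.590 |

CL = 0.145

At 6 km, from the table: ρ = 0.660 kg/m³.
In steady level flight, lift balances weight: W = mg = 7040 × 9.81 = 69062 N.
Dynamic pressure q = 0.5 × 0.66 × 157² = 8134 Pa.
Required CL = L/(qS) = 69062/(8134·58.6) = 0.1449.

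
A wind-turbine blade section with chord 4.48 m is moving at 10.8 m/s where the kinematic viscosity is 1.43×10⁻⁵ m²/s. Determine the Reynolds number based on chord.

Re = 3.38×10^6

Re = v·c/ν = 10.8 × 4.48 / (1.43×10⁻⁵) = 3.38×10^6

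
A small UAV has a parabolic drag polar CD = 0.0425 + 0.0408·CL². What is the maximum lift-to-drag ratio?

For CD = CD0 + K·CL², (L/D)max occurs at CL* = √(CD0/K) and equals 1/(2√(K·CD0)).
(L/D)max = 1/(2√(0.0408 × 0.0425)) = 1/(2 × 0.04164) = 12

(L/D)max = 12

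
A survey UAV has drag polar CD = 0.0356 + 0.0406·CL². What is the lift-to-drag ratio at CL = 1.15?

CD = 0.0356 + 0.0406 × 1.15² = 0.08929
L/D = CL/CD = 1.15 / 0.08929 = 12.9

L/D = 12.9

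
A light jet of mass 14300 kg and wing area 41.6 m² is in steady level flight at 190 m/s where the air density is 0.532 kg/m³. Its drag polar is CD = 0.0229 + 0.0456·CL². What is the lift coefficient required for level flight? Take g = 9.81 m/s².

Level flight ⇒ L = W = m·g = 14300 × 9.81 = 1.4028×10^5 N.
Dynamic pressure q = 0.5 × 0.532 × 190² = 9603 Pa.
CL = W/(q·S) = 1.4028×10^5 / (9603 × 41.6) = 0.3512.

CL = 0.351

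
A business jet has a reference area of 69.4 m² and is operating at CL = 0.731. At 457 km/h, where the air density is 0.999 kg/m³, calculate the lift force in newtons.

L = 4.08×10^5 N

Convert speed: v = 457 km/h ÷ 3.6 = 126.9 m/s.
L = ½ρv²S·CL = ½ × 0.999 × 126.9² × 69.4 × 0.731 = 4.08×10^5 N ≈ 408 kN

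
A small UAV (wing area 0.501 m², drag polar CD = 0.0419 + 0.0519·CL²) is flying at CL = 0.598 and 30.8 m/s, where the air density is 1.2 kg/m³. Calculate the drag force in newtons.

D = 17.2 N

CD = 0.0419 + 0.0519 × 0.598² = 0.06046
D = ½ρv²S·CD = ½ × 1.2 × 30.8² × 0.501 × 0.06046 = 17.2 N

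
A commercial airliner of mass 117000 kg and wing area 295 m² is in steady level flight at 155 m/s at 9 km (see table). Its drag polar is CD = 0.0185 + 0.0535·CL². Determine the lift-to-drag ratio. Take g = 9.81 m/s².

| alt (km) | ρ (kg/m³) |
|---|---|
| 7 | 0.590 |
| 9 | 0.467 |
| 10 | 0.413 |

L/D = 15.7

At 9 km, from the table: ρ = 0.467 kg/m³.
Level flight ⇒ L = W = m·g = 117000 × 9.81 = 1.1478×10^6 N.
q = ½ρv² = ½ × 0.467 × 155² = 5610 Pa.
Required CL = L/(qS) = 1.1478×10^6/(5610·295) = 0.6936.
CD = 0.0185 + 0.0535 × 0.6936² = 0.04423.
L/D = CL/CD = 0.6936 / 0.04423 = 15.7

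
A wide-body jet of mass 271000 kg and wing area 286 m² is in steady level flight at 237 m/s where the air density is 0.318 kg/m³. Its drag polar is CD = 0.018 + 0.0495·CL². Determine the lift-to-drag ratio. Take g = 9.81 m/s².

L/D = 14.5

Weight W = mg = 271000 × 9.81 = 2.6585×10^6 N; in level flight L = W.
Dynamic pressure q = 0.5 × 0.318 × 237² = 8931 Pa.
CL = W/(q·S) = 2.6585×10^6 / (8931 × 286) = 1.041.
CD = 0.018 + 0.0495 × 1.041² = 0.07162.
L/D = CL/CD = 1.041 / 0.07162 = 14.5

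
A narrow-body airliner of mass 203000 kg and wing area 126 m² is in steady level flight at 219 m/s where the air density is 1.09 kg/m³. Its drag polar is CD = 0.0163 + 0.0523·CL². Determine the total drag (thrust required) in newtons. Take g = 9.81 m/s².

In steady level flight, lift balances weight: W = mg = 203000 × 9.81 = 1.9914×10^6 N.
q = ½ρv² = ½ × 1.09 × 219² = 26140 Pa.
CL = W/(q·S) = 1.9914×10^6 / (26140 × 126) = 0.6047.
CD = 0.0163 + 0.0523 × 0.6047² = 0.03542.
D = q·S·CD = 26140 × 126 × 0.03542 = 1.167×10^5 N

D = 1.17×10^5 N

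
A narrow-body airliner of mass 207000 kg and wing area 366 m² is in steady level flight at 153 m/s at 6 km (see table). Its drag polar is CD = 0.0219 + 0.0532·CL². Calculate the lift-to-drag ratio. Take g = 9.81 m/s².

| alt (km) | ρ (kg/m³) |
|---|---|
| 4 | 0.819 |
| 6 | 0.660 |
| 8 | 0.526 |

At 6 km, from the table: ρ = 0.660 kg/m³.
In steady level flight, lift balances weight: W = mg = 207000 × 9.81 = 2.0307×10^6 N.
Dynamic pressure q = 0.5 × 0.66 × 153² = 7725 Pa.
Required CL = L/(qS) = 2.0307×10^6/(7725·366) = 0.7182.
CD = 0.0219 + 0.0532 × 0.7182² = 0.04934.
L/D = CL/CD = 0.7182 / 0.04934 = 14.6

L/D = 14.6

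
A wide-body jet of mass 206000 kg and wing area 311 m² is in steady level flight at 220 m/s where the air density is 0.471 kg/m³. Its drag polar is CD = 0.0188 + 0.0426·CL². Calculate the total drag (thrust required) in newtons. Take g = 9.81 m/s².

Level flight ⇒ L = W = m·g = 206000 × 9.81 = 2.0209×10^6 N.
q = ½ρv² = ½ × 0.471 × 220² = 11400 Pa.
Required CL = L/(qS) = 2.0209×10^6/(11400·311) = 0.5701.
CD = 0.0188 + 0.0426 × 0.5701² = 0.03264.
D = q·S·CD = 11400 × 311 × 0.03264 = 1.157×10^5 N

D = 1.16×10^5 N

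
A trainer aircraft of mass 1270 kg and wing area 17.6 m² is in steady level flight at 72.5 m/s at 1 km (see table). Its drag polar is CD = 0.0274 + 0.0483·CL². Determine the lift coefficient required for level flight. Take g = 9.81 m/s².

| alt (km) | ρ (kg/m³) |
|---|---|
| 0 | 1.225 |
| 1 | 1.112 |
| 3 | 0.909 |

CL = 0.242

At 1 km, from the table: ρ = 1.112 kg/m³.
In steady level flight, lift balances weight: W = mg = 1270 × 9.81 = 12459 N.
q = ½ρv² = ½ × 1.112 × 72.5² = 2922 Pa.
CL = W/(q·S) = 12459 / (2922 × 17.6) = 0.2422.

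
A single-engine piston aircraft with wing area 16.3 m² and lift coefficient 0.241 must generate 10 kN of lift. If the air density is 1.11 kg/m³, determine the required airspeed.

L = ½ρv²S·CL ⇒ v = √(2L/(ρ·S·CL))
v = √(2 × 10000 / (1.11 × 16.3 × 0.241)) = √4587 = 67.7 m/s

v = 67.7 m/s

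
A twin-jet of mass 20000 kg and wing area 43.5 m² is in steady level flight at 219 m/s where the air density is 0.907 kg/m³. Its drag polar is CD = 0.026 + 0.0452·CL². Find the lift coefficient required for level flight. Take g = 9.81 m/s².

CL = 0.207

Level flight ⇒ L = W = m·g = 20000 × 9.81 = 1.962×10^5 N.
q = ½ρv² = ½ × 0.907 × 219² = 21750 Pa.
CL = 2W/(ρv²S) = 2×1.962×10^5/(0.907×219²×43.5) = 0.2074.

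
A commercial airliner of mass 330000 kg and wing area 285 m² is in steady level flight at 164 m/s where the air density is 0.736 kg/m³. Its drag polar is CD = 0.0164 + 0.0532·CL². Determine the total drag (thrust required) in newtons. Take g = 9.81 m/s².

In steady level flight, lift balances weight: W = mg = 330000 × 9.81 = 3.2373×10^6 N.
Dynamic pressure q = 0.5 × 0.736 × 164² = 9898 Pa.
CL = 2W/(ρv²S) = 2×3.2373×10^6/(0.736×164²×285) = 1.148.
CD = 0.0164 + 0.0532 × 1.148² = 0.08647.
D = q·S·CD = 9898 × 285 × 0.08647 = 2.439×10^5 N

D = 2.44×10^5 N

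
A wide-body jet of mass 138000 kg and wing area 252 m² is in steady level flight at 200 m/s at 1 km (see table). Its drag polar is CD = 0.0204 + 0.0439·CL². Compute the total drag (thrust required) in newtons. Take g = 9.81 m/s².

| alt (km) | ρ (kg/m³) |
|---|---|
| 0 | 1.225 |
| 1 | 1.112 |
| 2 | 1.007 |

D = 1.29×10^5 N

At 1 km, from the table: ρ = 1.112 kg/m³.
In steady level flight, lift balances weight: W = mg = 138000 × 9.81 = 1.3538×10^6 N.
q = ½ρv² = ½ × 1.112 × 200² = 22240 Pa.
CL = 2W/(ρv²S) = 2×1.3538×10^6/(1.112×200²×252) = 0.2416.
CD = 0.0204 + 0.0439 × 0.2416² = 0.02296.
D = q·S·CD = 22240 × 252 × 0.02296 = 1.287×10^5 N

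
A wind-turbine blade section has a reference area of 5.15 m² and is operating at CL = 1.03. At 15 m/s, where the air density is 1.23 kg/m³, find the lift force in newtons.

Dynamic pressure q = ½ρv² = ½ × 1.23 × 15² = 138.4 Pa.
L = q·S·CL = 138.4 × 5.15 × 1.03 = 734 N

L = 734 N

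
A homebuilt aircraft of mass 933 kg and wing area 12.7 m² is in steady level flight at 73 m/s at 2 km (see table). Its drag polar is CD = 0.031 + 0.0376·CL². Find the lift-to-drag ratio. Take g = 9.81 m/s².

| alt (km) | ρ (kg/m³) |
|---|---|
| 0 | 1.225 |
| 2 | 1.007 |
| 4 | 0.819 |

L/D = 7.97

At 2 km, from the table: ρ = 1.007 kg/m³.
Level flight ⇒ L = W = m·g = 933 × 9.81 = 9152.7 N.
Dynamic pressure q = 0.5 × 1.007 × 73² = 2683 Pa.
Required CL = L/(qS) = 9152.7/(2683·12.7) = 0.2686.
CD = 0.031 + 0.0376 × 0.2686² = 0.03371.
L/D = CL/CD = 0.2686 / 0.03371 = 7.97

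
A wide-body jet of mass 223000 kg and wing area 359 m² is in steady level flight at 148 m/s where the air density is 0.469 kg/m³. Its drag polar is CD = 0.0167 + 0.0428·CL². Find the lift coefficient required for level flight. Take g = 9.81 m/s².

Weight W = mg = 223000 × 9.81 = 2.1876×10^6 N; in level flight L = W.
q = ½ρv² = ½ × 0.469 × 148² = 5136 Pa.
CL = W/(q·S) = 2.1876×10^6 / (5136 × 359) = 1.186.

CL = 1.19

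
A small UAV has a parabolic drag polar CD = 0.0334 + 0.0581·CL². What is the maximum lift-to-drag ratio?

(L/D)max = 11.4

For CD = CD0 + K·CL², (L/D)max occurs at CL* = √(CD0/K) and equals 1/(2√(K·CD0)).
(L/D)max = 1/(2√(0.0581 × 0.0334)) = 1/(2 × 0.04405) = 11.4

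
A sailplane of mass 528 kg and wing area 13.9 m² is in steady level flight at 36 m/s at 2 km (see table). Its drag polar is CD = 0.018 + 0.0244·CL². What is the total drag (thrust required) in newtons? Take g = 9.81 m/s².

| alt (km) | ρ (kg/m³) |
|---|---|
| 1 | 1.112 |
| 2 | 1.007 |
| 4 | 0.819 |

At 2 km, from the table: ρ = 1.007 kg/m³.
In steady level flight, lift balances weight: W = mg = 528 × 9.81 = 5179.7 N.
q = ½ρv² = ½ × 1.007 × 36² = 652.5 Pa.
CL = W/(q·S) = 5179.7 / (652.5 × 13.9) = 0.5711.
CD = 0.018 + 0.0244 × 0.5711² = 0.02596.
D = q·S·CD = 652.5 × 13.9 × 0.02596 = 235.4 N

D = 235 N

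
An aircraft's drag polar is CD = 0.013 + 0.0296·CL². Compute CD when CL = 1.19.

CD = 0.0549

CD = 0.013 + 0.0296 × 1.19² = 0.013 + 0.04192 = 0.0549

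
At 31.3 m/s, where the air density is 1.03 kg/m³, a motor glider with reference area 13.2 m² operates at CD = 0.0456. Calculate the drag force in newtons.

Dynamic pressure q = ½ρv² = ½ × 1.03 × 31.3² = 504.5 Pa.
D = q·S·CD = 504.5 × 13.2 × 0.0456 = 304 N

D = 304 N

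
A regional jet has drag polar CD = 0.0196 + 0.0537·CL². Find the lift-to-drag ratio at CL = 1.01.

CD = 0.0196 + 0.0537 × 1.01² = 0.07438
L/D = CL/CD = 1.01 / 0.07438 = 13.6

L/D = 13.6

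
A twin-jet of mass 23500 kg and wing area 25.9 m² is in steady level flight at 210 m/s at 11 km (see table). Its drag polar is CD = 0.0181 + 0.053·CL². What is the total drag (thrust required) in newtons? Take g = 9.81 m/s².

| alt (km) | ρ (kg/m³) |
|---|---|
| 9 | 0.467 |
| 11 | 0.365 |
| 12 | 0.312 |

At 11 km, from the table: ρ = 0.365 kg/m³.
Weight W = mg = 23500 × 9.81 = 2.3054×10^5 N; in level flight L = W.
q = ½ρv² = ½ × 0.365 × 210² = 8048 Pa.
Required CL = L/(qS) = 2.3054×10^5/(8048·25.9) = 1.106.
CD = 0.0181 + 0.053 × 1.106² = 0.08293.
D = q·S·CD = 8048 × 25.9 × 0.08293 = 17290 N

D = 17300 N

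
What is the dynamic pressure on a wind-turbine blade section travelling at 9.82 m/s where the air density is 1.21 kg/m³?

q = 58.3 Pa

q = ½ρv² = ½ × 1.21 × 9.82² = 58.3 Pa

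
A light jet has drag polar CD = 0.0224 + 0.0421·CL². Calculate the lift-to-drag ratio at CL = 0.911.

CD = 0.0224 + 0.0421 × 0.911² = 0.05734
L/D = CL/CD = 0.911 / 0.05734 = 15.9

L/D = 15.9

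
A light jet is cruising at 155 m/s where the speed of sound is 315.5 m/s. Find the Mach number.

M = 0.491

M = v/a = 155 / 315.5 = 0.491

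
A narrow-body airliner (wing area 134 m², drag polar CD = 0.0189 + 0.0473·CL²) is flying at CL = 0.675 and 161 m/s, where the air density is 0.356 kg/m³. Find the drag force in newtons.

D = 25000 N

CD = 0.0189 + 0.0473 × 0.675² = 0.04045
D = ½ρv²S·CD = ½ × 0.356 × 161² × 134 × 0.04045 = 25000 N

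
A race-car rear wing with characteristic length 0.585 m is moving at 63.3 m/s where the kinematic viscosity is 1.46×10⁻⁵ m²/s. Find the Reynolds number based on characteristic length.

Re = 2.54×10^6

Re = v·c/ν = 63.3 × 0.585 / (1.46×10⁻⁵) = 2.54×10^6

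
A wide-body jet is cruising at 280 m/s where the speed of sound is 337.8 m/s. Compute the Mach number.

M = v/a = 280 / 337.8 = 0.829

M = 0.829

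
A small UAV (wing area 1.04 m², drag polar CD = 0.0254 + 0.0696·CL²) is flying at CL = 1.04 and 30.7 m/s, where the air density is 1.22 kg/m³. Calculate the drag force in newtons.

CD = 0.0254 + 0.0696 × 1.04² = 0.1007
D = ½ρv²S·CD = ½ × 1.22 × 30.7² × 1.04 × 0.1007 = 60.2 N

D = 60.2 N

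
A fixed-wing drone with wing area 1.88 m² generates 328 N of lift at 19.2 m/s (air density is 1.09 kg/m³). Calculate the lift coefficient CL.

From L = ½ρv²S·CL, rearranging gives CL = 2L/(ρv²S).
CL = 2 × 328 / (1.09 × 19.2² × 1.88) = 0.868

CL = 0.868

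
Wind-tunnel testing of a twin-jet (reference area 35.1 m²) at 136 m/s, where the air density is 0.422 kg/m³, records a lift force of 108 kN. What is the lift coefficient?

From L = ½ρv²S·CL, rearranging gives CL = 2L/(ρv²S).
CL = 2 × 1.08×10^5 / (0.422 × 136² × 35.1) = 0.788

CL = 0.788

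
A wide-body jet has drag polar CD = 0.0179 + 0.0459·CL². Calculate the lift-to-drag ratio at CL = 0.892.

L/D = 16.4

CD = 0.0179 + 0.0459 × 0.892² = 0.05442
L/D = CL/CD = 0.892 / 0.05442 = 16.4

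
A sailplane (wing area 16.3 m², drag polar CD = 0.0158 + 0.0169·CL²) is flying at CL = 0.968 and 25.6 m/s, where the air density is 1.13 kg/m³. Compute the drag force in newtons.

D = 191 N

CD = 0.0158 + 0.0169 × 0.968² = 0.03164
D = ½ρv²S·CD = ½ × 1.13 × 25.6² × 16.3 × 0.03164 = 191 N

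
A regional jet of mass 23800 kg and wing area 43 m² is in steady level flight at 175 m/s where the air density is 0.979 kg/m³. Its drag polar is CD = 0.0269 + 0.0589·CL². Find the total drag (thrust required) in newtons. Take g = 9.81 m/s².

Weight W = mg = 23800 × 9.81 = 2.3348×10^5 N; in level flight L = W.
q = ½ρv² = ½ × 0.979 × 175² = 14990 Pa.
CL = 2W/(ρv²S) = 2×2.3348×10^5/(0.979×175²×43) = 0.3622.
CD = 0.0269 + 0.0589 × 0.3622² = 0.03463.
D = q·S·CD = 14990 × 43 × 0.03463 = 22320 N

D = 22300 N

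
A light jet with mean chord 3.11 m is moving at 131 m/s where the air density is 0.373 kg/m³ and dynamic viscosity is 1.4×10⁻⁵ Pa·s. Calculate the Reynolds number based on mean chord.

Re = 1.09×10^7

Re = ρ·v·c/μ = 0.373 × 131 × 3.11 / (1.4×10⁻⁵) = 1.09×10^7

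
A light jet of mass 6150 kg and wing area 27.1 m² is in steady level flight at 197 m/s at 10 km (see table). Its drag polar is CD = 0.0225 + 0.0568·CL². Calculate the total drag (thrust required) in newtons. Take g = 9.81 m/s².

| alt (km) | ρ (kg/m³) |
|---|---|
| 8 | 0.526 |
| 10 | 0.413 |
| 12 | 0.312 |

D = 5840 N

At 10 km, from the table: ρ = 0.413 kg/m³.
In steady level flight, lift balances weight: W = mg = 6150 × 9.81 = 60332 N.
Dynamic pressure q = 0.5 × 0.413 × 197² = 8014 Pa.
CL = W/(q·S) = 60332 / (8014 × 27.1) = 0.2778.
CD = 0.0225 + 0.0568 × 0.2778² = 0.02688.
D = q·S·CD = 8014 × 27.1 × 0.02688 = 5839 N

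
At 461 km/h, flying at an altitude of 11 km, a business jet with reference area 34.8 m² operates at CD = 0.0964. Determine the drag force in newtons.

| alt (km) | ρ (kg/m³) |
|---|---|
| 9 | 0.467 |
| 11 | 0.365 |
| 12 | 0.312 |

At 11 km, from the table: ρ = 0.365 kg/m³.
Convert speed: v = 461 km/h ÷ 3.6 = 128.1 m/s.
D = ½ρv²S·CD = ½ × 0.365 × 128.1² × 34.8 × 0.0964 = 10000 N ≈ 10 kN

D = 10000 N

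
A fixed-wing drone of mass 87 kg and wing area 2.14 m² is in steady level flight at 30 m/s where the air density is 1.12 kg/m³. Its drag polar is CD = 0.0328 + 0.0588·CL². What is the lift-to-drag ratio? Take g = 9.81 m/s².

Weight W = mg = 87 × 9.81 = 853.47 N; in level flight L = W.
q = ½ρv² = ½ × 1.12 × 30² = 504 Pa.
CL = 2W/(ρv²S) = 2×853.47/(1.12×30²×2.14) = 0.7913.
CD = 0.0328 + 0.0588 × 0.7913² = 0.06962.
L/D = CL/CD = 0.7913 / 0.06962 = 11.4

L/D = 11.4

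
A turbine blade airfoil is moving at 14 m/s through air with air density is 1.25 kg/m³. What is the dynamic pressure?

q = 122 Pa

q = ½ρv² = ½ × 1.25 × 14² = 122 Pa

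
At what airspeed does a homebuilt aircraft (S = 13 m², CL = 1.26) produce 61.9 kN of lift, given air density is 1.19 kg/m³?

v = 79.7 m/s

L = ½ρv²S·CL ⇒ v = √(2L/(ρ·S·CL))
v = √(2 × 61900 / (1.19 × 13 × 1.26)) = √6351 = 79.7 m/s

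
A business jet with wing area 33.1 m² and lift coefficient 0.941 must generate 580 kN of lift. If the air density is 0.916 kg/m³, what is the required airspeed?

v = 202 m/s

L = ½ρv²S·CL ⇒ v = √(2L/(ρ·S·CL))
v = √(2 × 5.8×10^5 / (0.916 × 33.1 × 0.941)) = √40660 = 202 m/s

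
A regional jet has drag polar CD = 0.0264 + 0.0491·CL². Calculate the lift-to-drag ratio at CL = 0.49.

CD = 0.0264 + 0.0491 × 0.49² = 0.03819
L/D = CL/CD = 0.49 / 0.03819 = 12.8

L/D = 12.8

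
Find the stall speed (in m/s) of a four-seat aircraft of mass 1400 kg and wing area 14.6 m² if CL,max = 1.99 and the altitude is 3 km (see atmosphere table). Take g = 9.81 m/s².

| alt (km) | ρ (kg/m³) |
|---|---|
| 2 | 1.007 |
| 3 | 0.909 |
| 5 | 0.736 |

At 3 km, from the table: ρ = 0.909 kg/m³.
Weight W = mg = 1400 × 9.81 = 13730 N.
From L = ½ρV²S·CL,max = W: V_stall = √(2W/(ρSCL,max)) = √(2·13730/(0.909·14.6·1.99))
V_stall = √1040 = 32.2 m/s

V_stall = 32.2 m/s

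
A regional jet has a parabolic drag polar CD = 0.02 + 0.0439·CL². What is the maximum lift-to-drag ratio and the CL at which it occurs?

For CD = CD0 + K·CL², (L/D)max occurs at CL* = √(CD0/K) and equals 1/(2√(K·CD0)).
(L/D)max = 1/(2√(0.0439 × 0.02)) = 1/(2 × 0.02963) = 16.9
CL* = √(0.02/0.0439) = 0.675

(L/D)max = 16.9, at CL = 0.675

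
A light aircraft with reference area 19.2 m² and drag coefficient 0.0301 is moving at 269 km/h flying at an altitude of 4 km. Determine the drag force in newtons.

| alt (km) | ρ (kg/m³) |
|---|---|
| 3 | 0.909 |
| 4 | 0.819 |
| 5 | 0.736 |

D = 1320 N

At 4 km, from the table: ρ = 0.819 kg/m³.
Convert speed: v = 269 km/h ÷ 3.6 = 74.72 m/s.
D = ½ρv²S·CD = ½ × 0.819 × 74.72² × 19.2 × 0.0301 = 1320 N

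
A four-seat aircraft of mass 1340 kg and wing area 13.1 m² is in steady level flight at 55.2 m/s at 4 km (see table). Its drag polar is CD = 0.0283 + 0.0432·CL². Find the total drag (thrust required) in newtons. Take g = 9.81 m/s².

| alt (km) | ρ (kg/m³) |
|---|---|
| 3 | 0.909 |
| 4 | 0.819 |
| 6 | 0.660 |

At 4 km, from the table: ρ = 0.819 kg/m³.
Level flight ⇒ L = W = m·g = 1340 × 9.81 = 13145 N.
Dynamic pressure q = 0.5 × 0.819 × 55.2² = 1248 Pa.
CL = W/(q·S) = 13145 / (1248 × 13.1) = 0.8042.
CD = 0.0283 + 0.0432 × 0.8042² = 0.05624.
D = q·S·CD = 1248 × 13.1 × 0.05624 = 919.3 N

D = 919 N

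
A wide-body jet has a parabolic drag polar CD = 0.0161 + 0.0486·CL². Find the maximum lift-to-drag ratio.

For CD = CD0 + K·CL², (L/D)max occurs at CL* = √(CD0/K) and equals 1/(2√(K·CD0)).
(L/D)max = 1/(2√(0.0486 × 0.0161)) = 1/(2 × 0.02797) = 17.9

(L/D)max = 17.9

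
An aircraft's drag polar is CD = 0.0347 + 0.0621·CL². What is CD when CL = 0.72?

CD = 0.0347 + 0.0621 × 0.72² = 0.0347 + 0.03219 = 0.0669

CD = 0.0669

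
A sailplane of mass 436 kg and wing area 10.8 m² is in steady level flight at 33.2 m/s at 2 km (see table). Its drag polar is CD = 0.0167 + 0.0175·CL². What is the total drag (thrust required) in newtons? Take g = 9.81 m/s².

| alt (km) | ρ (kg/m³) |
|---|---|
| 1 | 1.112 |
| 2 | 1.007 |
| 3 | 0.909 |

At 2 km, from the table: ρ = 1.007 kg/m³.
Weight W = mg = 436 × 9.81 = 4277.2 N; in level flight L = W.
q = ½ρv² = ½ × 1.007 × 33.2² = 555 Pa.
Required CL = L/(qS) = 4277.2/(555·10.8) = 0.7136.
CD = 0.0167 + 0.0175 × 0.7136² = 0.02561.
D = q·S·CD = 555 × 10.8 × 0.02561 = 153.5 N

D = 154 N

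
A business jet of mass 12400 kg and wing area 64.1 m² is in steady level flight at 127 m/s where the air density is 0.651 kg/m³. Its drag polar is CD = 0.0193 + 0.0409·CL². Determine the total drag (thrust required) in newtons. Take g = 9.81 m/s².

D = 8290 N

Weight W = mg = 12400 × 9.81 = 1.2164×10^5 N; in level flight L = W.
Dynamic pressure q = 0.5 × 0.651 × 127² = 5250 Pa.
CL = W/(q·S) = 1.2164×10^5 / (5250 × 64.1) = 0.3615.
CD = 0.0193 + 0.0409 × 0.3615² = 0.02464.
D = q·S·CD = 5250 × 64.1 × 0.02464 = 8293 N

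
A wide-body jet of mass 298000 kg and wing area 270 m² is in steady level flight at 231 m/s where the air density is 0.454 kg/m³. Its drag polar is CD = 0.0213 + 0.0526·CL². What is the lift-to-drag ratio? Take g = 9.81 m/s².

L/D = 14.1

In steady level flight, lift balances weight: W = mg = 298000 × 9.81 = 2.9234×10^6 N.
q = ½ρv² = ½ × 0.454 × 231² = 12110 Pa.
CL = W/(q·S) = 2.9234×10^6 / (12110 × 270) = 0.8939.
CD = 0.0213 + 0.0526 × 0.8939² = 0.06333.
L/D = CL/CD = 0.8939 / 0.06333 = 14.1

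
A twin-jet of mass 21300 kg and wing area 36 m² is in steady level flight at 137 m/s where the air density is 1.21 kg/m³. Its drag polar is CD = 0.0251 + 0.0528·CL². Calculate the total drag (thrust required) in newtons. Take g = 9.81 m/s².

D = 15900 N

Level flight ⇒ L = W = m·g = 21300 × 9.81 = 2.0895×10^5 N.
Dynamic pressure q = 0.5 × 1.21 × 137² = 11360 Pa.
Required CL = L/(qS) = 2.0895×10^5/(11360·36) = 0.5112.
CD = 0.0251 + 0.0528 × 0.5112² = 0.0389.
D = q·S·CD = 11360 × 36 × 0.0389 = 15900 N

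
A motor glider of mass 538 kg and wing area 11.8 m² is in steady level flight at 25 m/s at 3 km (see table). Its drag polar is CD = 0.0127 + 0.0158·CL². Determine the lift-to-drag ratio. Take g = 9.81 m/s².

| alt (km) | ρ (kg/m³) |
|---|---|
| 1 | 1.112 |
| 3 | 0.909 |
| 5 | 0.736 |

L/D = 30.4

At 3 km, from the table: ρ = 0.909 kg/m³.
Weight W = mg = 538 × 9.81 = 5277.8 N; in level flight L = W.
Dynamic pressure q = 0.5 × 0.909 × 25² = 284.1 Pa.
Required CL = L/(qS) = 5277.8/(284.1·11.8) = 1.575.
CD = 0.0127 + 0.0158 × 1.575² = 0.05187.
L/D = CL/CD = 1.575 / 0.05187 = 30.4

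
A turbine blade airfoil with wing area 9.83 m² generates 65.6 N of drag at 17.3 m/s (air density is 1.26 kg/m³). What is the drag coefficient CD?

CD = 0.0354

From D = ½ρv²S·CD, rearranging gives CD = 2D/(ρv²S).
CD = 2 × 65.6 / (1.26 × 17.3² × 9.83) = 0.0354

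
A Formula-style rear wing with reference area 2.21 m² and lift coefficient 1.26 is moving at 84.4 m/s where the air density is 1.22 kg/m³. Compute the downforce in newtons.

L = 12100 N

Dynamic pressure q = ½ρv² = ½ × 1.22 × 84.4² = 4345 Pa.
L = q·S·CL = 4345 × 2.21 × 1.26 = 12100 N ≈ 12.1 kN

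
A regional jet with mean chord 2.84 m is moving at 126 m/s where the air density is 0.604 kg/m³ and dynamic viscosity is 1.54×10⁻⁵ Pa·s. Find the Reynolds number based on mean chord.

Re = ρ·v·c/μ = 0.604 × 126 × 2.84 / (1.54×10⁻⁵) = 1.4×10^7

Re = 1.4×10^7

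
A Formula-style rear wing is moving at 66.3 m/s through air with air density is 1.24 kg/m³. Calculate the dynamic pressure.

q = 2730 Pa

q = ½ρv² = ½ × 1.24 × 66.3² = 2730 Pa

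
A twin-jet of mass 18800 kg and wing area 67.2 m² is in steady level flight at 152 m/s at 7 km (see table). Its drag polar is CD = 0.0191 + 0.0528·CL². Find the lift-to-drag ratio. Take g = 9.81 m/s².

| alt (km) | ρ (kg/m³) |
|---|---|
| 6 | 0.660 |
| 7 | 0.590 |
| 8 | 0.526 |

At 7 km, from the table: ρ = 0.590 kg/m³.
Level flight ⇒ L = W = m·g = 18800 × 9.81 = 1.8443×10^5 N.
q = ½ρv² = ½ × 0.59 × 152² = 6816 Pa.
CL = W/(q·S) = 1.8443×10^5 / (6816 × 67.2) = 0.4027.
CD = 0.0191 + 0.0528 × 0.4027² = 0.02766.
L/D = CL/CD = 0.4027 / 0.02766 = 14.6

L/D = 14.6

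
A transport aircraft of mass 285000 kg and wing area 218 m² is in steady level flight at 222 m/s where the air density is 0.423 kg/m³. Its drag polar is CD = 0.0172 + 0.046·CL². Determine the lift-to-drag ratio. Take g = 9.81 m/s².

Level flight ⇒ L = W = m·g = 285000 × 9.81 = 2.7958×10^6 N.
q = ½ρv² = ½ × 0.423 × 222² = 10420 Pa.
CL = 2W/(ρv²S) = 2×2.7958×10^6/(0.423×222²×218) = 1.23.
CD = 0.0172 + 0.046 × 1.23² = 0.08684.
L/D = CL/CD = 1.23 / 0.08684 = 14.2

L/D = 14.2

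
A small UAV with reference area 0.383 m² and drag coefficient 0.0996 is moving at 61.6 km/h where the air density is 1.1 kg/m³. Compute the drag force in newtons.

Convert speed: v = 61.6 km/h ÷ 3.6 = 17.11 m/s.
D = ½ρv²S·CD = ½ × 1.1 × 17.11² × 0.383 × 0.0996 = 6.14 N

D = 6.14 N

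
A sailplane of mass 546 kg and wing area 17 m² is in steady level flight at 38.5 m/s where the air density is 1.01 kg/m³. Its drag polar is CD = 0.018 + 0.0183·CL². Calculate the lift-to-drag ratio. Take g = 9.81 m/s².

L/D = 19.8

Level flight ⇒ L = W = m·g = 546 × 9.81 = 5356.3 N.
Dynamic pressure q = 0.5 × 1.01 × 38.5² = 748.5 Pa.
Required CL = L/(qS) = 5356.3/(748.5·17) = 0.4209.
CD = 0.018 + 0.0183 × 0.4209² = 0.02124.
L/D = CL/CD = 0.4209 / 0.02124 = 19.8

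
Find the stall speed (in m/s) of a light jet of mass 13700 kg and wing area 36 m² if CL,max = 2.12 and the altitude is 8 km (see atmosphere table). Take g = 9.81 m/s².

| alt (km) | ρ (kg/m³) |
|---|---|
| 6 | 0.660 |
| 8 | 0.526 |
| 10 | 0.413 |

V_stall = 81.8 m/s

At 8 km, from the table: ρ = 0.526 kg/m³.
At stall, lift equals weight: L = W = m·g = 13700 × 9.81 = 1.344×10^5 N.
From L = ½ρV²S·CL,max = W: V_stall = √(2W/(ρSCL,max)) = √(2·1.344×10^5/(0.526·36·2.12))
V_stall = √6696 = 81.8 m/s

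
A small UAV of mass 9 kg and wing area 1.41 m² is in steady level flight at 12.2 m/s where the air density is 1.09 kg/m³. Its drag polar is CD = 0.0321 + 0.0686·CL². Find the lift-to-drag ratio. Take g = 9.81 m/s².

L/D = 10.6

In steady level flight, lift balances weight: W = mg = 9 × 9.81 = 88.29 N.
q = ½ρv² = ½ × 1.09 × 12.2² = 81.12 Pa.
CL = W/(q·S) = 88.29 / (81.12 × 1.41) = 0.7719.
CD = 0.0321 + 0.0686 × 0.7719² = 0.07298.
L/D = CL/CD = 0.7719 / 0.07298 = 10.6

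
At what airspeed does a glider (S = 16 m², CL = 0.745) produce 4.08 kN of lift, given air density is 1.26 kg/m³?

L = ½ρv²S·CL ⇒ v = √(2L/(ρ·S·CL))
v = √(2 × 4080 / (1.26 × 16 × 0.745)) = √543.3 = 23.3 m/s

v = 23.3 m/s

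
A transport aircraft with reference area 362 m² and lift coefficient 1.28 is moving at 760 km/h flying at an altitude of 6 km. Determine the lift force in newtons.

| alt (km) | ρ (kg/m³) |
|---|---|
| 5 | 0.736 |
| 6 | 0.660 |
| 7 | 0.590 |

At 6 km, from the table: ρ = 0.660 kg/m³.
Convert speed: v = 760 km/h ÷ 3.6 = 211.1 m/s.
Dynamic pressure q = ½ρv² = ½ × 0.66 × 211.1² = 14710 Pa.
L = q·S·CL = 14710 × 362 × 1.28 = 6.81×10^6 N ≈ 6810 kN

L = 6.81×10^6 N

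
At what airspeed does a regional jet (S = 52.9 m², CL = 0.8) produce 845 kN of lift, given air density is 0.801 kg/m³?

L = ½ρv²S·CL ⇒ v = √(2L/(ρ·S·CL))
v = √(2 × 8.45×10^5 / (0.801 × 52.9 × 0.8)) = √49850 = 223 m/s

v = 223 m/s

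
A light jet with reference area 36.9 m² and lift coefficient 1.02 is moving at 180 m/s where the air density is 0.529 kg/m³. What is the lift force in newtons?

L = ½ρv²S·CL = ½ × 0.529 × 180² × 36.9 × 1.02 = 3.23×10^5 N ≈ 323 kN

L = 3.23×10^5 N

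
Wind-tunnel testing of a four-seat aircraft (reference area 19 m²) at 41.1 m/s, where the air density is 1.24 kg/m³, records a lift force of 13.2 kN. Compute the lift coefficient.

From L = ½ρv²S·CL, rearranging gives CL = 2L/(ρv²S).
CL = 2 × 13200 / (1.24 × 41.1² × 19) = 0.663

CL = 0.663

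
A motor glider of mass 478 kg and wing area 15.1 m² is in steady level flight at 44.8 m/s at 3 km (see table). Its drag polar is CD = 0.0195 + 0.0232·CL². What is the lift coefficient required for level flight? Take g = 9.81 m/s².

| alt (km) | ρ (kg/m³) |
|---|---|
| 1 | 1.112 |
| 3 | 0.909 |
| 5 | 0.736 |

CL = 0.34

At 3 km, from the table: ρ = 0.909 kg/m³.
Level flight ⇒ L = W = m·g = 478 × 9.81 = 4689.2 N.
Dynamic pressure q = 0.5 × 0.909 × 44.8² = 912.2 Pa.
CL = 2W/(ρv²S) = 2×4689.2/(0.909×44.8²×15.1) = 0.3404.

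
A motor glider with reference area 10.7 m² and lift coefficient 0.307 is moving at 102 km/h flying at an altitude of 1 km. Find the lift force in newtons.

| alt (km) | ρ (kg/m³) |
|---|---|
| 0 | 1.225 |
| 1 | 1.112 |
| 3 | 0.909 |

L = 1470 N

At 1 km, from the table: ρ = 1.112 kg/m³.
Convert speed: v = 102 km/h ÷ 3.6 = 28.33 m/s.
Dynamic pressure q = ½ρv² = ½ × 1.112 × 28.33² = 446.3 Pa.
L = q·S·CL = 446.3 × 10.7 × 0.307 = 1470 N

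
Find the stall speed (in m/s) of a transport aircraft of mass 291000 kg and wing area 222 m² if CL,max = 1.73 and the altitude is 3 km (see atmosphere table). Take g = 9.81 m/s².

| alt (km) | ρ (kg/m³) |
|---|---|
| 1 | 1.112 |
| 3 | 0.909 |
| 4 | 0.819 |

At 3 km, from the table: ρ = 0.909 kg/m³.
Weight W = mg = 291000 × 9.81 = 2.855×10^6 N.
From L = ½ρV²S·CL,max = W: V_stall = √(2W/(ρSCL,max)) = √(2·2.855×10^6/(0.909·222·1.73))
V_stall = √16350 = 128 m/s

V_stall = 128 m/s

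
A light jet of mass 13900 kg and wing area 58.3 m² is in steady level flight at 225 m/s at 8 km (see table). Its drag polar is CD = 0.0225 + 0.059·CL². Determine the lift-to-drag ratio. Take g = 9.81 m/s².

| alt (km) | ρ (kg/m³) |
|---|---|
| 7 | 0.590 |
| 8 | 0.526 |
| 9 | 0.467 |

At 8 km, from the table: ρ = 0.526 kg/m³.
In steady level flight, lift balances weight: W = mg = 13900 × 9.81 = 1.3636×10^5 N.
Dynamic pressure q = 0.5 × 0.526 × 225² = 13310 Pa.
Required CL = L/(qS) = 1.3636×10^5/(13310·58.3) = 0.1757.
CD = 0.0225 + 0.059 × 0.1757² = 0.02432.
L/D = CL/CD = 0.1757 / 0.02432 = 7.22

L/D = 7.22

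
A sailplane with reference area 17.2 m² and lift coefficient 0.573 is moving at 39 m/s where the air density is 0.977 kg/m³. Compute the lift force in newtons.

L = ½ρv²S·CL = ½ × 0.977 × 39² × 17.2 × 0.573 = 7320 N ≈ 7.32 kN

L = 7320 N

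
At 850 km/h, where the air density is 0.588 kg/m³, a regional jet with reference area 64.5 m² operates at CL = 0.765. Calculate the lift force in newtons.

L = 8.09×10^5 N

Convert speed: v = 850 km/h ÷ 3.6 = 236.1 m/s.
L = ½ρv²S·CL = ½ × 0.588 × 236.1² × 64.5 × 0.765 = 8.09×10^5 N ≈ 809 kN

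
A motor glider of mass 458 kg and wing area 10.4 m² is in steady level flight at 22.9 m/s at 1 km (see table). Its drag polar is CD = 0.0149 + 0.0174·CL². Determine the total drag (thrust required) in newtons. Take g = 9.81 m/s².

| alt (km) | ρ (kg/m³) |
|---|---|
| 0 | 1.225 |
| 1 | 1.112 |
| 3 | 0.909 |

D = 161 N

At 1 km, from the table: ρ = 1.112 kg/m³.
In steady level flight, lift balances weight: W = mg = 458 × 9.81 = 4493 N.
q = ½ρv² = ½ × 1.112 × 22.9² = 291.6 Pa.
CL = 2W/(ρv²S) = 2×4493/(1.112×22.9²×10.4) = 1.482.
CD = 0.0149 + 0.0174 × 1.482² = 0.0531.
D = q·S·CD = 291.6 × 10.4 × 0.0531 = 161 N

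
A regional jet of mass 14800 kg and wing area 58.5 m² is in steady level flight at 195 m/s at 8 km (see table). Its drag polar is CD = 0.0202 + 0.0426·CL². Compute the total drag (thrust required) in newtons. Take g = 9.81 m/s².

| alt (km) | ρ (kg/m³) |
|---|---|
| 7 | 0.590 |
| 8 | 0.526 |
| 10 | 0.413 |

At 8 km, from the table: ρ = 0.526 kg/m³.
Level flight ⇒ L = W = m·g = 14800 × 9.81 = 1.4519×10^5 N.
q = ½ρv² = ½ × 0.526 × 195² = 10000 Pa.
Required CL = L/(qS) = 1.4519×10^5/(10000·58.5) = 0.2482.
CD = 0.0202 + 0.0426 × 0.2482² = 0.02282.
D = q·S·CD = 10000 × 58.5 × 0.02282 = 13350 N

D = 13400 N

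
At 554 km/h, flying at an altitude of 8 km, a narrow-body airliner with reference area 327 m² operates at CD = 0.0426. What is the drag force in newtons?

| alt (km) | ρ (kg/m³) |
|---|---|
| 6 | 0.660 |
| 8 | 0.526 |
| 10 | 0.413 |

At 8 km, from the table: ρ = 0.526 kg/m³.
Convert speed: v = 554 km/h ÷ 3.6 = 153.9 m/s.
Dynamic pressure q = ½ρv² = ½ × 0.526 × 153.9² = 6228 Pa.
D = q·S·CD = 6228 × 327 × 0.0426 = 86800 N ≈ 86.8 kN

D = 86800 N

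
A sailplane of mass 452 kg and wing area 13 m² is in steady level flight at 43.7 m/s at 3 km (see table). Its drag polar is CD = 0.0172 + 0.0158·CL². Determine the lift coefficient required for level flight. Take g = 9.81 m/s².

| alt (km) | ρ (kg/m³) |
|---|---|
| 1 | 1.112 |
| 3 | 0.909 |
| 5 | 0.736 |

CL = 0.393

At 3 km, from the table: ρ = 0.909 kg/m³.
Level flight ⇒ L = W = m·g = 452 × 9.81 = 4434.1 N.
Dynamic pressure q = 0.5 × 0.909 × 43.7² = 868 Pa.
CL = W/(q·S) = 4434.1 / (868 × 13) = 0.393.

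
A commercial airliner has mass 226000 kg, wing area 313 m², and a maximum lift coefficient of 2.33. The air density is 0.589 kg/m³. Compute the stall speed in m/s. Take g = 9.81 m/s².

At stall, lift equals weight: L = W = m·g = 226000 × 9.81 = 2.217×10^6 N.
V_stall = √(2W/(ρ·S·CL,max)) = √(2 × 2.217×10^6 / (0.589 × 313 × 2.33))
V_stall = √10320 = 102 m/s

V_stall = 102 m/s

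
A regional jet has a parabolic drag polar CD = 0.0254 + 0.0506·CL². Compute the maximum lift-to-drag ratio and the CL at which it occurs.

For CD = CD0 + K·CL², (L/D)max occurs at CL* = √(CD0/K) and equals 1/(2√(K·CD0)).
(L/D)max = 1/(2√(0.0506 × 0.0254)) = 1/(2 × 0.03585) = 13.9
CL* = √(0.0254/0.0506) = 0.709

(L/D)max = 13.9, at CL = 0.709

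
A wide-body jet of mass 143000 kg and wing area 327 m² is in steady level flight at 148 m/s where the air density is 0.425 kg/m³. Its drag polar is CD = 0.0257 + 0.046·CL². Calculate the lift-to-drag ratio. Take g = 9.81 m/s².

L/D = 14.2

Weight W = mg = 143000 × 9.81 = 1.4028×10^6 N; in level flight L = W.
q = ½ρv² = ½ × 0.425 × 148² = 4655 Pa.
CL = 2W/(ρv²S) = 2×1.4028×10^6/(0.425×148²×327) = 0.9217.
CD = 0.0257 + 0.046 × 0.9217² = 0.06478.
L/D = CL/CD = 0.9217 / 0.06478 = 14.2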